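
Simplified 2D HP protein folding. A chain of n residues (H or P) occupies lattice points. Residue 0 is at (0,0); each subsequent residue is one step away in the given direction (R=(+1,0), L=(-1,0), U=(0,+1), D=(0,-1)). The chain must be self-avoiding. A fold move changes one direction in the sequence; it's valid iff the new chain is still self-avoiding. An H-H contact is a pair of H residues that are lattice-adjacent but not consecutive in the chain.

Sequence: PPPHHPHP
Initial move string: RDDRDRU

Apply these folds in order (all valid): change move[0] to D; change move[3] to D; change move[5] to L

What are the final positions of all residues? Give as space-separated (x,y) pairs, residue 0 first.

Answer: (0,0) (0,-1) (0,-2) (0,-3) (0,-4) (0,-5) (-1,-5) (-1,-4)

Derivation:
Initial moves: RDDRDRU
Fold: move[0]->D => DDDRDRU (positions: [(0, 0), (0, -1), (0, -2), (0, -3), (1, -3), (1, -4), (2, -4), (2, -3)])
Fold: move[3]->D => DDDDDRU (positions: [(0, 0), (0, -1), (0, -2), (0, -3), (0, -4), (0, -5), (1, -5), (1, -4)])
Fold: move[5]->L => DDDDDLU (positions: [(0, 0), (0, -1), (0, -2), (0, -3), (0, -4), (0, -5), (-1, -5), (-1, -4)])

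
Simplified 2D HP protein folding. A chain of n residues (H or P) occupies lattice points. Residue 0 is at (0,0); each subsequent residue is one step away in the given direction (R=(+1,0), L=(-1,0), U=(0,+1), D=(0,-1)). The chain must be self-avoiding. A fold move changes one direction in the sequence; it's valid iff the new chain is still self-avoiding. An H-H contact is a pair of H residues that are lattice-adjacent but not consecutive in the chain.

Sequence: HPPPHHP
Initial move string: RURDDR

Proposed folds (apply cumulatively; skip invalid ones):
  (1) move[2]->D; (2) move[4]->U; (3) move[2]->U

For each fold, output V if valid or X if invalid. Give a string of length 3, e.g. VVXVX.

Initial: RURDDR -> [(0, 0), (1, 0), (1, 1), (2, 1), (2, 0), (2, -1), (3, -1)]
Fold 1: move[2]->D => RUDDDR INVALID (collision), skipped
Fold 2: move[4]->U => RURDUR INVALID (collision), skipped
Fold 3: move[2]->U => RUUDDR INVALID (collision), skipped

Answer: XXX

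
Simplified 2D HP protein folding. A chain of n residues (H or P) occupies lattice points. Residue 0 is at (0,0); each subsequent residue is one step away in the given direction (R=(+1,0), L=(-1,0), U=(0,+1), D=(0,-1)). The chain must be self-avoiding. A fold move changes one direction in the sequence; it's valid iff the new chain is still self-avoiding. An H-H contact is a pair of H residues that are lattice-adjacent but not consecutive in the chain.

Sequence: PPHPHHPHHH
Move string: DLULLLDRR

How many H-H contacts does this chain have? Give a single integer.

Positions: [(0, 0), (0, -1), (-1, -1), (-1, 0), (-2, 0), (-3, 0), (-4, 0), (-4, -1), (-3, -1), (-2, -1)]
H-H contact: residue 2 @(-1,-1) - residue 9 @(-2, -1)
H-H contact: residue 4 @(-2,0) - residue 9 @(-2, -1)
H-H contact: residue 5 @(-3,0) - residue 8 @(-3, -1)

Answer: 3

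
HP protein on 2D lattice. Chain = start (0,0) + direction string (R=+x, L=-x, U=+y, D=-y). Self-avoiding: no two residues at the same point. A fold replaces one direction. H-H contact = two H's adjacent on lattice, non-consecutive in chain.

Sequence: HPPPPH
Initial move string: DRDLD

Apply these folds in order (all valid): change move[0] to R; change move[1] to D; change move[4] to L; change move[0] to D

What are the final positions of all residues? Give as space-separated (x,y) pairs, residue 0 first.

Answer: (0,0) (0,-1) (0,-2) (0,-3) (-1,-3) (-2,-3)

Derivation:
Initial moves: DRDLD
Fold: move[0]->R => RRDLD (positions: [(0, 0), (1, 0), (2, 0), (2, -1), (1, -1), (1, -2)])
Fold: move[1]->D => RDDLD (positions: [(0, 0), (1, 0), (1, -1), (1, -2), (0, -2), (0, -3)])
Fold: move[4]->L => RDDLL (positions: [(0, 0), (1, 0), (1, -1), (1, -2), (0, -2), (-1, -2)])
Fold: move[0]->D => DDDLL (positions: [(0, 0), (0, -1), (0, -2), (0, -3), (-1, -3), (-2, -3)])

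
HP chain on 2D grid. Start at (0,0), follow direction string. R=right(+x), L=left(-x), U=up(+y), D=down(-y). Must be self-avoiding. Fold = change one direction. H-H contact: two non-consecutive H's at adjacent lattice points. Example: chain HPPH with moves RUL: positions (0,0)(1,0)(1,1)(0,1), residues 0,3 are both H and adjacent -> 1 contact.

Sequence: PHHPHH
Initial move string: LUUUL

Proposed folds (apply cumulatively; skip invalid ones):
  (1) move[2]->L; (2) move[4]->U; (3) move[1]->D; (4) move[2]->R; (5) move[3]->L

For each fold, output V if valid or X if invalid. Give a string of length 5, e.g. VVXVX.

Answer: VVVXV

Derivation:
Initial: LUUUL -> [(0, 0), (-1, 0), (-1, 1), (-1, 2), (-1, 3), (-2, 3)]
Fold 1: move[2]->L => LULUL VALID
Fold 2: move[4]->U => LULUU VALID
Fold 3: move[1]->D => LDLUU VALID
Fold 4: move[2]->R => LDRUU INVALID (collision), skipped
Fold 5: move[3]->L => LDLLU VALID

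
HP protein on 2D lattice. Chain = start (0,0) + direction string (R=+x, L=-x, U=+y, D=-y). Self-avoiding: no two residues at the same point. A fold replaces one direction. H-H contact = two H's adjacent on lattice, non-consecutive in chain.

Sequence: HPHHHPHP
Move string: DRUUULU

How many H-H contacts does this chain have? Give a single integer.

Positions: [(0, 0), (0, -1), (1, -1), (1, 0), (1, 1), (1, 2), (0, 2), (0, 3)]
H-H contact: residue 0 @(0,0) - residue 3 @(1, 0)

Answer: 1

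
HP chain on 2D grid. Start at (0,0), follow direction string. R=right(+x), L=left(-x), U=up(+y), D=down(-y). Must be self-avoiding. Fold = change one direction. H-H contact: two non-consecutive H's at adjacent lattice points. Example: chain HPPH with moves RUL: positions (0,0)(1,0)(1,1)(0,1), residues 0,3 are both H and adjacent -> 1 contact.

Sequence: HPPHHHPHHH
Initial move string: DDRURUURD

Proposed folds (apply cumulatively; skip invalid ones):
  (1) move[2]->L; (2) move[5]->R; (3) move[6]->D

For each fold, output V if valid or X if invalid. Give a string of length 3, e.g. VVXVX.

Answer: XVV

Derivation:
Initial: DDRURUURD -> [(0, 0), (0, -1), (0, -2), (1, -2), (1, -1), (2, -1), (2, 0), (2, 1), (3, 1), (3, 0)]
Fold 1: move[2]->L => DDLURUURD INVALID (collision), skipped
Fold 2: move[5]->R => DDRURRURD VALID
Fold 3: move[6]->D => DDRURRDRD VALID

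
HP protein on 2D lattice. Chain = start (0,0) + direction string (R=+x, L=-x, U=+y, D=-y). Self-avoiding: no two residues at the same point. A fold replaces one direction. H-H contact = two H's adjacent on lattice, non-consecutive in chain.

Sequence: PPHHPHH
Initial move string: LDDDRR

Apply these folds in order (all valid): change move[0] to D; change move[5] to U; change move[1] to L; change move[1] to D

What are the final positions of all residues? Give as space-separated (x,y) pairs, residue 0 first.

Initial moves: LDDDRR
Fold: move[0]->D => DDDDRR (positions: [(0, 0), (0, -1), (0, -2), (0, -3), (0, -4), (1, -4), (2, -4)])
Fold: move[5]->U => DDDDRU (positions: [(0, 0), (0, -1), (0, -2), (0, -3), (0, -4), (1, -4), (1, -3)])
Fold: move[1]->L => DLDDRU (positions: [(0, 0), (0, -1), (-1, -1), (-1, -2), (-1, -3), (0, -3), (0, -2)])
Fold: move[1]->D => DDDDRU (positions: [(0, 0), (0, -1), (0, -2), (0, -3), (0, -4), (1, -4), (1, -3)])

Answer: (0,0) (0,-1) (0,-2) (0,-3) (0,-4) (1,-4) (1,-3)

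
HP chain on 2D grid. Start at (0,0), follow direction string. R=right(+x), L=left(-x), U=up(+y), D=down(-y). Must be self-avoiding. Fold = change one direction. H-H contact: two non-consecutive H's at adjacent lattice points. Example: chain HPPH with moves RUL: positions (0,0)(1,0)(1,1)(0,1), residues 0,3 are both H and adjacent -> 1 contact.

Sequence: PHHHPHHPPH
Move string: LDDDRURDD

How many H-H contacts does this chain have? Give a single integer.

Positions: [(0, 0), (-1, 0), (-1, -1), (-1, -2), (-1, -3), (0, -3), (0, -2), (1, -2), (1, -3), (1, -4)]
H-H contact: residue 3 @(-1,-2) - residue 6 @(0, -2)

Answer: 1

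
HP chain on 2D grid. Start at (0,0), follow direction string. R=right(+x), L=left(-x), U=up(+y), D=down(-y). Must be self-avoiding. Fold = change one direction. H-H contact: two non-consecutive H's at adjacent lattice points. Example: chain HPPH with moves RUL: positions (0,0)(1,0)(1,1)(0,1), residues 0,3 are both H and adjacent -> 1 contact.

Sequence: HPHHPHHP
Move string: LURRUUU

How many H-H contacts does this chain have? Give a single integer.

Positions: [(0, 0), (-1, 0), (-1, 1), (0, 1), (1, 1), (1, 2), (1, 3), (1, 4)]
H-H contact: residue 0 @(0,0) - residue 3 @(0, 1)

Answer: 1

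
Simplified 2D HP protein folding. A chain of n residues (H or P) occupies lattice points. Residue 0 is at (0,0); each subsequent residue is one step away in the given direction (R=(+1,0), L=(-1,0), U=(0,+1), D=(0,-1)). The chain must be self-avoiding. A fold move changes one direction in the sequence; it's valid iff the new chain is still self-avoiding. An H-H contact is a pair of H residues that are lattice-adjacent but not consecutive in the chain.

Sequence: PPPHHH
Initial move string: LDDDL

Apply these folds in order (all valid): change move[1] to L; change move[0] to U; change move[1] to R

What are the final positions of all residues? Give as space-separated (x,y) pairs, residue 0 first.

Answer: (0,0) (0,1) (1,1) (1,0) (1,-1) (0,-1)

Derivation:
Initial moves: LDDDL
Fold: move[1]->L => LLDDL (positions: [(0, 0), (-1, 0), (-2, 0), (-2, -1), (-2, -2), (-3, -2)])
Fold: move[0]->U => ULDDL (positions: [(0, 0), (0, 1), (-1, 1), (-1, 0), (-1, -1), (-2, -1)])
Fold: move[1]->R => URDDL (positions: [(0, 0), (0, 1), (1, 1), (1, 0), (1, -1), (0, -1)])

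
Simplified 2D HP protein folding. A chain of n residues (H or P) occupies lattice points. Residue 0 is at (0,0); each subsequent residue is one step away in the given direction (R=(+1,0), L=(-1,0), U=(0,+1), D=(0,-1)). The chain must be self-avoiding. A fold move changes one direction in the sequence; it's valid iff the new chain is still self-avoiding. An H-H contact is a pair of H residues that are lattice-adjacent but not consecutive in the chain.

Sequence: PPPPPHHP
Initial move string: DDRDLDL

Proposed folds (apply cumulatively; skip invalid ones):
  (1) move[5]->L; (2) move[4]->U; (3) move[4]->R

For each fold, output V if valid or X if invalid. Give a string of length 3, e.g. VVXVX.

Answer: VXX

Derivation:
Initial: DDRDLDL -> [(0, 0), (0, -1), (0, -2), (1, -2), (1, -3), (0, -3), (0, -4), (-1, -4)]
Fold 1: move[5]->L => DDRDLLL VALID
Fold 2: move[4]->U => DDRDULL INVALID (collision), skipped
Fold 3: move[4]->R => DDRDRLL INVALID (collision), skipped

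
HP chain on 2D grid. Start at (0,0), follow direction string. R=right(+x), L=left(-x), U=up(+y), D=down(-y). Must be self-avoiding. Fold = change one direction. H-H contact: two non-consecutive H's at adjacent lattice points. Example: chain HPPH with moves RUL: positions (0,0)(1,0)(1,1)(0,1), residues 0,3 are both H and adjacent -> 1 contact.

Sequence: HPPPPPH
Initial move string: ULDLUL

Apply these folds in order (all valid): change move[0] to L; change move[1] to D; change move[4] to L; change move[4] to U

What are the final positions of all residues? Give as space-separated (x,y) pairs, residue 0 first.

Initial moves: ULDLUL
Fold: move[0]->L => LLDLUL (positions: [(0, 0), (-1, 0), (-2, 0), (-2, -1), (-3, -1), (-3, 0), (-4, 0)])
Fold: move[1]->D => LDDLUL (positions: [(0, 0), (-1, 0), (-1, -1), (-1, -2), (-2, -2), (-2, -1), (-3, -1)])
Fold: move[4]->L => LDDLLL (positions: [(0, 0), (-1, 0), (-1, -1), (-1, -2), (-2, -2), (-3, -2), (-4, -2)])
Fold: move[4]->U => LDDLUL (positions: [(0, 0), (-1, 0), (-1, -1), (-1, -2), (-2, -2), (-2, -1), (-3, -1)])

Answer: (0,0) (-1,0) (-1,-1) (-1,-2) (-2,-2) (-2,-1) (-3,-1)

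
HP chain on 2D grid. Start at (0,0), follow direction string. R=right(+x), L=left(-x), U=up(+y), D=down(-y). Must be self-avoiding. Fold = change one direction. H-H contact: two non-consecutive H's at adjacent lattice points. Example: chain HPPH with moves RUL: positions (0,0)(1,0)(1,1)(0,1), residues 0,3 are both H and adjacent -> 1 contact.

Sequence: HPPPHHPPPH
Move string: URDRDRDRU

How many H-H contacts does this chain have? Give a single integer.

Positions: [(0, 0), (0, 1), (1, 1), (1, 0), (2, 0), (2, -1), (3, -1), (3, -2), (4, -2), (4, -1)]
No H-H contacts found.

Answer: 0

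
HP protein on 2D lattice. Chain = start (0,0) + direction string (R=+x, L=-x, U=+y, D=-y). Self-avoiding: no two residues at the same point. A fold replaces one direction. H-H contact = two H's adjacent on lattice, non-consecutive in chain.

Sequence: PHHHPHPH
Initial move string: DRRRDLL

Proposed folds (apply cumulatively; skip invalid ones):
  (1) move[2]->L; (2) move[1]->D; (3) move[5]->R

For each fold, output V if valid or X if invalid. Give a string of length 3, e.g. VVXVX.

Initial: DRRRDLL -> [(0, 0), (0, -1), (1, -1), (2, -1), (3, -1), (3, -2), (2, -2), (1, -2)]
Fold 1: move[2]->L => DRLRDLL INVALID (collision), skipped
Fold 2: move[1]->D => DDRRDLL VALID
Fold 3: move[5]->R => DDRRDRL INVALID (collision), skipped

Answer: XVX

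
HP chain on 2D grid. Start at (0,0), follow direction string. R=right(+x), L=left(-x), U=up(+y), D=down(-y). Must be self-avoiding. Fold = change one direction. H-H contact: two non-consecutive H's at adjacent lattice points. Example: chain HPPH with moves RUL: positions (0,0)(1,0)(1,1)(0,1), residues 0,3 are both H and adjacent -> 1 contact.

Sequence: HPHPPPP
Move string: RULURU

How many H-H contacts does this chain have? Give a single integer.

Positions: [(0, 0), (1, 0), (1, 1), (0, 1), (0, 2), (1, 2), (1, 3)]
No H-H contacts found.

Answer: 0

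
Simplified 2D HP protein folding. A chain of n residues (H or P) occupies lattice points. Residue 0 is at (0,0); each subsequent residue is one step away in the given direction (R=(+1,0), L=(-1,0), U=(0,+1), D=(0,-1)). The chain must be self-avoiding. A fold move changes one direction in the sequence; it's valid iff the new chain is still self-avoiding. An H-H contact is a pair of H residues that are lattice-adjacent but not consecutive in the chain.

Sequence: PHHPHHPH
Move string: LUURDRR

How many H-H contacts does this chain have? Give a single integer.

Positions: [(0, 0), (-1, 0), (-1, 1), (-1, 2), (0, 2), (0, 1), (1, 1), (2, 1)]
H-H contact: residue 2 @(-1,1) - residue 5 @(0, 1)

Answer: 1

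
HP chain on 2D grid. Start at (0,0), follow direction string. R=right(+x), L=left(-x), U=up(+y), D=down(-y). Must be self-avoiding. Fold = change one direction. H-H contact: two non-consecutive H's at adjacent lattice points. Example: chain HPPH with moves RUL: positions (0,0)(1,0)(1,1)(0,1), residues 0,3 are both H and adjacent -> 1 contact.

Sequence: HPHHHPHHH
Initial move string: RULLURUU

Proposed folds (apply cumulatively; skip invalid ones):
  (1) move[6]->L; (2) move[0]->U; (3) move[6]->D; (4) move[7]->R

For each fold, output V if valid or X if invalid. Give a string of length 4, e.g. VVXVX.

Initial: RULLURUU -> [(0, 0), (1, 0), (1, 1), (0, 1), (-1, 1), (-1, 2), (0, 2), (0, 3), (0, 4)]
Fold 1: move[6]->L => RULLURLU INVALID (collision), skipped
Fold 2: move[0]->U => UULLURUU VALID
Fold 3: move[6]->D => UULLURDU INVALID (collision), skipped
Fold 4: move[7]->R => UULLURUR VALID

Answer: XVXV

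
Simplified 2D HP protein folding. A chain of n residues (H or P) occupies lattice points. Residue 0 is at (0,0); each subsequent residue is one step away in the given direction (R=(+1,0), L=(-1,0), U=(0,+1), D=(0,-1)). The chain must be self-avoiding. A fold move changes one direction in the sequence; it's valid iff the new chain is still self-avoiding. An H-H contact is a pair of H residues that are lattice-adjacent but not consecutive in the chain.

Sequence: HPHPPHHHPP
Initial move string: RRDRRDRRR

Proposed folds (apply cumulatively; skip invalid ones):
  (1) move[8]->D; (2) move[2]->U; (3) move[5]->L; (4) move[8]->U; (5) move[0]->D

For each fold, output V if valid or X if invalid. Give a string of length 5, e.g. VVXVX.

Initial: RRDRRDRRR -> [(0, 0), (1, 0), (2, 0), (2, -1), (3, -1), (4, -1), (4, -2), (5, -2), (6, -2), (7, -2)]
Fold 1: move[8]->D => RRDRRDRRD VALID
Fold 2: move[2]->U => RRURRDRRD VALID
Fold 3: move[5]->L => RRURRLRRD INVALID (collision), skipped
Fold 4: move[8]->U => RRURRDRRU VALID
Fold 5: move[0]->D => DRURRDRRU VALID

Answer: VVXVV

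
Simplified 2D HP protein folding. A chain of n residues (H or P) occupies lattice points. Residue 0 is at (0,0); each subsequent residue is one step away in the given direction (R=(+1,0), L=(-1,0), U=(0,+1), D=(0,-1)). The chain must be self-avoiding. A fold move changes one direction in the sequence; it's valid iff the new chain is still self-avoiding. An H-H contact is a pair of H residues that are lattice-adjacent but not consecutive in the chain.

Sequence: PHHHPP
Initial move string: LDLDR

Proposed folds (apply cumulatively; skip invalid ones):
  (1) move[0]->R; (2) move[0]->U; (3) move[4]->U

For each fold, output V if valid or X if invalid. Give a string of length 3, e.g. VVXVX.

Initial: LDLDR -> [(0, 0), (-1, 0), (-1, -1), (-2, -1), (-2, -2), (-1, -2)]
Fold 1: move[0]->R => RDLDR VALID
Fold 2: move[0]->U => UDLDR INVALID (collision), skipped
Fold 3: move[4]->U => RDLDU INVALID (collision), skipped

Answer: VXX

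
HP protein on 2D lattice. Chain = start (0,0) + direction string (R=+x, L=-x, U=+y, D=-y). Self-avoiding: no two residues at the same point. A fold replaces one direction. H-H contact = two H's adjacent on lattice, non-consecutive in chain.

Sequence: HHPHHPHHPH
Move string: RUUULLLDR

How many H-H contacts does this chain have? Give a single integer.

Answer: 1

Derivation:
Positions: [(0, 0), (1, 0), (1, 1), (1, 2), (1, 3), (0, 3), (-1, 3), (-2, 3), (-2, 2), (-1, 2)]
H-H contact: residue 6 @(-1,3) - residue 9 @(-1, 2)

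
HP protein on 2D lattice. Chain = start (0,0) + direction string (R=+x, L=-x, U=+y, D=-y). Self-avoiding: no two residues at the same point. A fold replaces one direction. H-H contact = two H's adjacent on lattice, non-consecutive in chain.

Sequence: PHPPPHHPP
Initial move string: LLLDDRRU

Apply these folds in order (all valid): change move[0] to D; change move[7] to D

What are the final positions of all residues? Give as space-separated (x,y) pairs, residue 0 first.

Answer: (0,0) (0,-1) (-1,-1) (-2,-1) (-2,-2) (-2,-3) (-1,-3) (0,-3) (0,-4)

Derivation:
Initial moves: LLLDDRRU
Fold: move[0]->D => DLLDDRRU (positions: [(0, 0), (0, -1), (-1, -1), (-2, -1), (-2, -2), (-2, -3), (-1, -3), (0, -3), (0, -2)])
Fold: move[7]->D => DLLDDRRD (positions: [(0, 0), (0, -1), (-1, -1), (-2, -1), (-2, -2), (-2, -3), (-1, -3), (0, -3), (0, -4)])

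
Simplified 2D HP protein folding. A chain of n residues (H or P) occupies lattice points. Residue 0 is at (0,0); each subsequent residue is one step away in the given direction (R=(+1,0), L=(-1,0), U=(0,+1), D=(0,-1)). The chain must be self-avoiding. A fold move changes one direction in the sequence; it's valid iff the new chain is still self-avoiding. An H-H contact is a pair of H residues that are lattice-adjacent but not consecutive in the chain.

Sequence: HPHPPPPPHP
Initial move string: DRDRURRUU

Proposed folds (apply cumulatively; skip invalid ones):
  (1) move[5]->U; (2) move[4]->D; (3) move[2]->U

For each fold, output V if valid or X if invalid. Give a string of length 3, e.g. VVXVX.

Initial: DRDRURRUU -> [(0, 0), (0, -1), (1, -1), (1, -2), (2, -2), (2, -1), (3, -1), (4, -1), (4, 0), (4, 1)]
Fold 1: move[5]->U => DRDRUURUU VALID
Fold 2: move[4]->D => DRDRDURUU INVALID (collision), skipped
Fold 3: move[2]->U => DRURUURUU VALID

Answer: VXV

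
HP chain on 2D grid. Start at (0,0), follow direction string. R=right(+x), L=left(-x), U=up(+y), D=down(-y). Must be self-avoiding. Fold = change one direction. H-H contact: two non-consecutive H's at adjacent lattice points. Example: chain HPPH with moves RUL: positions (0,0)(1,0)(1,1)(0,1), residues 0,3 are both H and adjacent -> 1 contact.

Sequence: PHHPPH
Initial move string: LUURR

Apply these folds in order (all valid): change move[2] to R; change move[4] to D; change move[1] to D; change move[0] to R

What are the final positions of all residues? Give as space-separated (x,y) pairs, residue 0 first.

Answer: (0,0) (1,0) (1,-1) (2,-1) (3,-1) (3,-2)

Derivation:
Initial moves: LUURR
Fold: move[2]->R => LURRR (positions: [(0, 0), (-1, 0), (-1, 1), (0, 1), (1, 1), (2, 1)])
Fold: move[4]->D => LURRD (positions: [(0, 0), (-1, 0), (-1, 1), (0, 1), (1, 1), (1, 0)])
Fold: move[1]->D => LDRRD (positions: [(0, 0), (-1, 0), (-1, -1), (0, -1), (1, -1), (1, -2)])
Fold: move[0]->R => RDRRD (positions: [(0, 0), (1, 0), (1, -1), (2, -1), (3, -1), (3, -2)])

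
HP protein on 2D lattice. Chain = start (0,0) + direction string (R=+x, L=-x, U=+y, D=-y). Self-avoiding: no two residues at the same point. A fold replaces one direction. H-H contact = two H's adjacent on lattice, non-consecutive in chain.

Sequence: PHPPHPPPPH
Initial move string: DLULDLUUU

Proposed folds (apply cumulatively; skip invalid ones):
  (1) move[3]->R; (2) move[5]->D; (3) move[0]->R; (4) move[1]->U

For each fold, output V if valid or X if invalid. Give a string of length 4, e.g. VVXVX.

Initial: DLULDLUUU -> [(0, 0), (0, -1), (-1, -1), (-1, 0), (-2, 0), (-2, -1), (-3, -1), (-3, 0), (-3, 1), (-3, 2)]
Fold 1: move[3]->R => DLURDLUUU INVALID (collision), skipped
Fold 2: move[5]->D => DLULDDUUU INVALID (collision), skipped
Fold 3: move[0]->R => RLULDLUUU INVALID (collision), skipped
Fold 4: move[1]->U => DUULDLUUU INVALID (collision), skipped

Answer: XXXX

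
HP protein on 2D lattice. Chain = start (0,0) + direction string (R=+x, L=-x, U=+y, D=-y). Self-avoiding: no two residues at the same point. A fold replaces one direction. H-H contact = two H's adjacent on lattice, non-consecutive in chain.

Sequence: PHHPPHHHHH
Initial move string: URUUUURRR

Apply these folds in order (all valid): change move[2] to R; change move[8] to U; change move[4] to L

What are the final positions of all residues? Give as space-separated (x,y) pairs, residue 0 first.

Answer: (0,0) (0,1) (1,1) (2,1) (2,2) (1,2) (1,3) (2,3) (3,3) (3,4)

Derivation:
Initial moves: URUUUURRR
Fold: move[2]->R => URRUUURRR (positions: [(0, 0), (0, 1), (1, 1), (2, 1), (2, 2), (2, 3), (2, 4), (3, 4), (4, 4), (5, 4)])
Fold: move[8]->U => URRUUURRU (positions: [(0, 0), (0, 1), (1, 1), (2, 1), (2, 2), (2, 3), (2, 4), (3, 4), (4, 4), (4, 5)])
Fold: move[4]->L => URRULURRU (positions: [(0, 0), (0, 1), (1, 1), (2, 1), (2, 2), (1, 2), (1, 3), (2, 3), (3, 3), (3, 4)])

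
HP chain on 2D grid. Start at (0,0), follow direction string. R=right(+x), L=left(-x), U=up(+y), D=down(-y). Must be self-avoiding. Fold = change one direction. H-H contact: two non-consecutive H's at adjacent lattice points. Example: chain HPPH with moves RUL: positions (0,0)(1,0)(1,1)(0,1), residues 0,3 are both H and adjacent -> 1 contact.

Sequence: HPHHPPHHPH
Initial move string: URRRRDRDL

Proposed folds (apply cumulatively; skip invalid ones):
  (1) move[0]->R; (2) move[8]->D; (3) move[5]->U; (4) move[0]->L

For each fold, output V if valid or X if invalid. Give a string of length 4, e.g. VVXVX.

Answer: VVVX

Derivation:
Initial: URRRRDRDL -> [(0, 0), (0, 1), (1, 1), (2, 1), (3, 1), (4, 1), (4, 0), (5, 0), (5, -1), (4, -1)]
Fold 1: move[0]->R => RRRRRDRDL VALID
Fold 2: move[8]->D => RRRRRDRDD VALID
Fold 3: move[5]->U => RRRRRURDD VALID
Fold 4: move[0]->L => LRRRRURDD INVALID (collision), skipped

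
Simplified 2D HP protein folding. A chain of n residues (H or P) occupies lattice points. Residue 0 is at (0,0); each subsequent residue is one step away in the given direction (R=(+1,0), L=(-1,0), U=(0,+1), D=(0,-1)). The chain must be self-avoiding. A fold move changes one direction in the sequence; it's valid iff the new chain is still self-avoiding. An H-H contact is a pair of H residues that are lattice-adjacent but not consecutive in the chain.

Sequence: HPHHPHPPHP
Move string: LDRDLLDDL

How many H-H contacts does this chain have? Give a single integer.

Positions: [(0, 0), (-1, 0), (-1, -1), (0, -1), (0, -2), (-1, -2), (-2, -2), (-2, -3), (-2, -4), (-3, -4)]
H-H contact: residue 0 @(0,0) - residue 3 @(0, -1)
H-H contact: residue 2 @(-1,-1) - residue 5 @(-1, -2)

Answer: 2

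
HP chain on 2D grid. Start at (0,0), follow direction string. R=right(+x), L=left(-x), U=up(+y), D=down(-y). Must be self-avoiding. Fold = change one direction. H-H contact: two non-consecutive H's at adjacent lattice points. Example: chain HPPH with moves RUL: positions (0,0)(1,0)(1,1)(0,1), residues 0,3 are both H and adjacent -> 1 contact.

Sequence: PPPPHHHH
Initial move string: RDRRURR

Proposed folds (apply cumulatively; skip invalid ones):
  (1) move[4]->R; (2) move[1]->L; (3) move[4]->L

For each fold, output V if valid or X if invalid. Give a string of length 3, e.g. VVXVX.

Answer: VXX

Derivation:
Initial: RDRRURR -> [(0, 0), (1, 0), (1, -1), (2, -1), (3, -1), (3, 0), (4, 0), (5, 0)]
Fold 1: move[4]->R => RDRRRRR VALID
Fold 2: move[1]->L => RLRRRRR INVALID (collision), skipped
Fold 3: move[4]->L => RDRRLRR INVALID (collision), skipped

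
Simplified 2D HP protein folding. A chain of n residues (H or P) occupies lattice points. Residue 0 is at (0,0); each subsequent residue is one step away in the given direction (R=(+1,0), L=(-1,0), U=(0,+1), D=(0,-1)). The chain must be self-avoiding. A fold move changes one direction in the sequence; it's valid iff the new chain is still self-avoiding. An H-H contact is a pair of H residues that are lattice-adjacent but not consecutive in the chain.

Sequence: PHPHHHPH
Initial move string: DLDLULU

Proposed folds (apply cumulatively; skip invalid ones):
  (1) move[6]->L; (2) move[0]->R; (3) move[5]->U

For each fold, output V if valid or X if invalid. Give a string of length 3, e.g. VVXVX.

Answer: VXV

Derivation:
Initial: DLDLULU -> [(0, 0), (0, -1), (-1, -1), (-1, -2), (-2, -2), (-2, -1), (-3, -1), (-3, 0)]
Fold 1: move[6]->L => DLDLULL VALID
Fold 2: move[0]->R => RLDLULL INVALID (collision), skipped
Fold 3: move[5]->U => DLDLUUL VALID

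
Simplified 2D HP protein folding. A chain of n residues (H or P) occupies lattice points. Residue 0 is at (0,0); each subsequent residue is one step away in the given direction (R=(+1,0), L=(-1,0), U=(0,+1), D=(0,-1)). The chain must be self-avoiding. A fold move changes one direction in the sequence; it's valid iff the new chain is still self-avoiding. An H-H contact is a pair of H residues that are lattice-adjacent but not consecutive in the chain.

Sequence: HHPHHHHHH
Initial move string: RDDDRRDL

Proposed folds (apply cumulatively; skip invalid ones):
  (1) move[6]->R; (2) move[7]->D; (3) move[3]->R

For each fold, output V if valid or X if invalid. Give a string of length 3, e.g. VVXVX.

Answer: XVV

Derivation:
Initial: RDDDRRDL -> [(0, 0), (1, 0), (1, -1), (1, -2), (1, -3), (2, -3), (3, -3), (3, -4), (2, -4)]
Fold 1: move[6]->R => RDDDRRRL INVALID (collision), skipped
Fold 2: move[7]->D => RDDDRRDD VALID
Fold 3: move[3]->R => RDDRRRDD VALID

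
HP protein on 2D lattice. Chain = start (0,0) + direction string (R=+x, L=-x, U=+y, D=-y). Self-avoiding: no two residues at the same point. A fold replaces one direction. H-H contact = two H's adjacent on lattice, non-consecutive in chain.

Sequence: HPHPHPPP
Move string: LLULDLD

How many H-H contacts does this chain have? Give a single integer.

Answer: 0

Derivation:
Positions: [(0, 0), (-1, 0), (-2, 0), (-2, 1), (-3, 1), (-3, 0), (-4, 0), (-4, -1)]
No H-H contacts found.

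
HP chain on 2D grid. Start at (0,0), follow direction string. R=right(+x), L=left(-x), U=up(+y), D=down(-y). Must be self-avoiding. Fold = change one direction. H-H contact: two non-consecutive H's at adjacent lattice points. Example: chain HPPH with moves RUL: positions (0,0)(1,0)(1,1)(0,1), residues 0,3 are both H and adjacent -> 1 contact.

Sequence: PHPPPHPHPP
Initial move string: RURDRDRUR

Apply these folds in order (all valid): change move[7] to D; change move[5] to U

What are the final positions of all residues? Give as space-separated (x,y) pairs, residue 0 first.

Initial moves: RURDRDRUR
Fold: move[7]->D => RURDRDRDR (positions: [(0, 0), (1, 0), (1, 1), (2, 1), (2, 0), (3, 0), (3, -1), (4, -1), (4, -2), (5, -2)])
Fold: move[5]->U => RURDRURDR (positions: [(0, 0), (1, 0), (1, 1), (2, 1), (2, 0), (3, 0), (3, 1), (4, 1), (4, 0), (5, 0)])

Answer: (0,0) (1,0) (1,1) (2,1) (2,0) (3,0) (3,1) (4,1) (4,0) (5,0)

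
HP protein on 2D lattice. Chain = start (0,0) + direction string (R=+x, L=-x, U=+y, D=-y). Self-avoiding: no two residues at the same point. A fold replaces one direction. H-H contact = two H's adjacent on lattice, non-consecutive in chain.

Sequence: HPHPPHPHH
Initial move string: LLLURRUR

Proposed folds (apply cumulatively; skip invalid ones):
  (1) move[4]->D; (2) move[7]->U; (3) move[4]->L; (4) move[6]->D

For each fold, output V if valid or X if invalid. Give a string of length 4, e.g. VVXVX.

Answer: XVXX

Derivation:
Initial: LLLURRUR -> [(0, 0), (-1, 0), (-2, 0), (-3, 0), (-3, 1), (-2, 1), (-1, 1), (-1, 2), (0, 2)]
Fold 1: move[4]->D => LLLUDRUR INVALID (collision), skipped
Fold 2: move[7]->U => LLLURRUU VALID
Fold 3: move[4]->L => LLLULRUU INVALID (collision), skipped
Fold 4: move[6]->D => LLLURRDU INVALID (collision), skipped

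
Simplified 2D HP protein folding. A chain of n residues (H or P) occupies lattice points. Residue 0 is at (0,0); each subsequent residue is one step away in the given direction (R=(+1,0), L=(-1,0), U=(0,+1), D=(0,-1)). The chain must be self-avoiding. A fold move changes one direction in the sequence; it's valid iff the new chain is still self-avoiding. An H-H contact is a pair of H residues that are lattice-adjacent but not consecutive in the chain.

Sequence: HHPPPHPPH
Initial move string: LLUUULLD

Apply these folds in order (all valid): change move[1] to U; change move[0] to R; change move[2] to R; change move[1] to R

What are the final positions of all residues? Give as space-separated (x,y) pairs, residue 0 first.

Initial moves: LLUUULLD
Fold: move[1]->U => LUUUULLD (positions: [(0, 0), (-1, 0), (-1, 1), (-1, 2), (-1, 3), (-1, 4), (-2, 4), (-3, 4), (-3, 3)])
Fold: move[0]->R => RUUUULLD (positions: [(0, 0), (1, 0), (1, 1), (1, 2), (1, 3), (1, 4), (0, 4), (-1, 4), (-1, 3)])
Fold: move[2]->R => RURUULLD (positions: [(0, 0), (1, 0), (1, 1), (2, 1), (2, 2), (2, 3), (1, 3), (0, 3), (0, 2)])
Fold: move[1]->R => RRRUULLD (positions: [(0, 0), (1, 0), (2, 0), (3, 0), (3, 1), (3, 2), (2, 2), (1, 2), (1, 1)])

Answer: (0,0) (1,0) (2,0) (3,0) (3,1) (3,2) (2,2) (1,2) (1,1)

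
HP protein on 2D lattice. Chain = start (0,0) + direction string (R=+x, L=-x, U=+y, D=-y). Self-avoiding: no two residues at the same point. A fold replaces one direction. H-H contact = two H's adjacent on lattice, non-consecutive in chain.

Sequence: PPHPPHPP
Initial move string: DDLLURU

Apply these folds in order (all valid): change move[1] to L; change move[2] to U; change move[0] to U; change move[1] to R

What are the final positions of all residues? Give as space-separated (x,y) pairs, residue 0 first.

Answer: (0,0) (0,1) (1,1) (1,2) (0,2) (0,3) (1,3) (1,4)

Derivation:
Initial moves: DDLLURU
Fold: move[1]->L => DLLLURU (positions: [(0, 0), (0, -1), (-1, -1), (-2, -1), (-3, -1), (-3, 0), (-2, 0), (-2, 1)])
Fold: move[2]->U => DLULURU (positions: [(0, 0), (0, -1), (-1, -1), (-1, 0), (-2, 0), (-2, 1), (-1, 1), (-1, 2)])
Fold: move[0]->U => ULULURU (positions: [(0, 0), (0, 1), (-1, 1), (-1, 2), (-2, 2), (-2, 3), (-1, 3), (-1, 4)])
Fold: move[1]->R => URULURU (positions: [(0, 0), (0, 1), (1, 1), (1, 2), (0, 2), (0, 3), (1, 3), (1, 4)])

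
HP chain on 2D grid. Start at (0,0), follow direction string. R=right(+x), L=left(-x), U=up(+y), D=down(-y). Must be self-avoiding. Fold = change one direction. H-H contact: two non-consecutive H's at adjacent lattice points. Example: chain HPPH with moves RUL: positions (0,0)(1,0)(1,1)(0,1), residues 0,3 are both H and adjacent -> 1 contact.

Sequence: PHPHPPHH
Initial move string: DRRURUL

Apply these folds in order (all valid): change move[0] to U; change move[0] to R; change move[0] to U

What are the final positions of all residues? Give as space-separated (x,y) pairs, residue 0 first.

Initial moves: DRRURUL
Fold: move[0]->U => URRURUL (positions: [(0, 0), (0, 1), (1, 1), (2, 1), (2, 2), (3, 2), (3, 3), (2, 3)])
Fold: move[0]->R => RRRURUL (positions: [(0, 0), (1, 0), (2, 0), (3, 0), (3, 1), (4, 1), (4, 2), (3, 2)])
Fold: move[0]->U => URRURUL (positions: [(0, 0), (0, 1), (1, 1), (2, 1), (2, 2), (3, 2), (3, 3), (2, 3)])

Answer: (0,0) (0,1) (1,1) (2,1) (2,2) (3,2) (3,3) (2,3)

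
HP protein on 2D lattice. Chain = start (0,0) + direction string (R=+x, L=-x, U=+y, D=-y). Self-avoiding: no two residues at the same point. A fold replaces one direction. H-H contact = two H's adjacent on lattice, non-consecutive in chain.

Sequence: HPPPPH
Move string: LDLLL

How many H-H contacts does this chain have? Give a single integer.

Positions: [(0, 0), (-1, 0), (-1, -1), (-2, -1), (-3, -1), (-4, -1)]
No H-H contacts found.

Answer: 0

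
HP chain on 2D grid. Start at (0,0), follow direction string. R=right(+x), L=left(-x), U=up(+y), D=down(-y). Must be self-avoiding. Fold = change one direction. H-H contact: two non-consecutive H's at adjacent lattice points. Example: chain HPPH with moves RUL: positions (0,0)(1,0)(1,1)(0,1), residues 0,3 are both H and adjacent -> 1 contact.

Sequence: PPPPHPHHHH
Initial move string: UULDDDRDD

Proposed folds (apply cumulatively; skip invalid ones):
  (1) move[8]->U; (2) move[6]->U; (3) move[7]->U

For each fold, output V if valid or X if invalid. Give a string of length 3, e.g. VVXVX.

Answer: XXX

Derivation:
Initial: UULDDDRDD -> [(0, 0), (0, 1), (0, 2), (-1, 2), (-1, 1), (-1, 0), (-1, -1), (0, -1), (0, -2), (0, -3)]
Fold 1: move[8]->U => UULDDDRDU INVALID (collision), skipped
Fold 2: move[6]->U => UULDDDUDD INVALID (collision), skipped
Fold 3: move[7]->U => UULDDDRUD INVALID (collision), skipped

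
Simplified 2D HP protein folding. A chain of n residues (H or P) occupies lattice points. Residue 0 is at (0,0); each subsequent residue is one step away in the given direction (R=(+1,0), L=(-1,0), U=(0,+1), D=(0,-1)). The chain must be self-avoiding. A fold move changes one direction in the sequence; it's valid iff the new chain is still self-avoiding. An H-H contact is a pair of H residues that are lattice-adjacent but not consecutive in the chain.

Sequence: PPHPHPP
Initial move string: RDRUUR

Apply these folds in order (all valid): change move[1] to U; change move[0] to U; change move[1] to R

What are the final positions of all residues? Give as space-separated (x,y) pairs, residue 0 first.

Initial moves: RDRUUR
Fold: move[1]->U => RURUUR (positions: [(0, 0), (1, 0), (1, 1), (2, 1), (2, 2), (2, 3), (3, 3)])
Fold: move[0]->U => UURUUR (positions: [(0, 0), (0, 1), (0, 2), (1, 2), (1, 3), (1, 4), (2, 4)])
Fold: move[1]->R => URRUUR (positions: [(0, 0), (0, 1), (1, 1), (2, 1), (2, 2), (2, 3), (3, 3)])

Answer: (0,0) (0,1) (1,1) (2,1) (2,2) (2,3) (3,3)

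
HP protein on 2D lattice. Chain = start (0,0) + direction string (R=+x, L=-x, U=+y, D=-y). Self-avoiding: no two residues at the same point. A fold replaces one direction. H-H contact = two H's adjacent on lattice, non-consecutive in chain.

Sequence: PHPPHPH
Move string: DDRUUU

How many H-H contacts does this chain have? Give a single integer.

Answer: 1

Derivation:
Positions: [(0, 0), (0, -1), (0, -2), (1, -2), (1, -1), (1, 0), (1, 1)]
H-H contact: residue 1 @(0,-1) - residue 4 @(1, -1)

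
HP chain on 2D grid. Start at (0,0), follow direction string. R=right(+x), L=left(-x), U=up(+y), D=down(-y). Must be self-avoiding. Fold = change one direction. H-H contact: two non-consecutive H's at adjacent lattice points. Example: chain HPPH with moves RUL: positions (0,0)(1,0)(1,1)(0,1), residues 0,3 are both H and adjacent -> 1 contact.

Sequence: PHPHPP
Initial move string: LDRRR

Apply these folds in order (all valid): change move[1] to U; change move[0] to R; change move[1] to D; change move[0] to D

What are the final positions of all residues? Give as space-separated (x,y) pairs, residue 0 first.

Initial moves: LDRRR
Fold: move[1]->U => LURRR (positions: [(0, 0), (-1, 0), (-1, 1), (0, 1), (1, 1), (2, 1)])
Fold: move[0]->R => RURRR (positions: [(0, 0), (1, 0), (1, 1), (2, 1), (3, 1), (4, 1)])
Fold: move[1]->D => RDRRR (positions: [(0, 0), (1, 0), (1, -1), (2, -1), (3, -1), (4, -1)])
Fold: move[0]->D => DDRRR (positions: [(0, 0), (0, -1), (0, -2), (1, -2), (2, -2), (3, -2)])

Answer: (0,0) (0,-1) (0,-2) (1,-2) (2,-2) (3,-2)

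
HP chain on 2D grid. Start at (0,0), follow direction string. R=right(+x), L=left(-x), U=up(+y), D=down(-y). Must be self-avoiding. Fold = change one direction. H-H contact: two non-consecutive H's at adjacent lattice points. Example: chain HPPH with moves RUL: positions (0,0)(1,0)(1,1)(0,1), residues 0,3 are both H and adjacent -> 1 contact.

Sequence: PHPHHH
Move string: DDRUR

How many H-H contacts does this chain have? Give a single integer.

Positions: [(0, 0), (0, -1), (0, -2), (1, -2), (1, -1), (2, -1)]
H-H contact: residue 1 @(0,-1) - residue 4 @(1, -1)

Answer: 1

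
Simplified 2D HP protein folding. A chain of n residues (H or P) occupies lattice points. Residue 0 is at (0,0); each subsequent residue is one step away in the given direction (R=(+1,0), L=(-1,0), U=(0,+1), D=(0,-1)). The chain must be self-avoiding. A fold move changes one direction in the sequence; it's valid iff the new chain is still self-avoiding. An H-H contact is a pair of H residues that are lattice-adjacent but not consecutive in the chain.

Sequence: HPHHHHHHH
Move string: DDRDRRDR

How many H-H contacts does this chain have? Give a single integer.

Answer: 0

Derivation:
Positions: [(0, 0), (0, -1), (0, -2), (1, -2), (1, -3), (2, -3), (3, -3), (3, -4), (4, -4)]
No H-H contacts found.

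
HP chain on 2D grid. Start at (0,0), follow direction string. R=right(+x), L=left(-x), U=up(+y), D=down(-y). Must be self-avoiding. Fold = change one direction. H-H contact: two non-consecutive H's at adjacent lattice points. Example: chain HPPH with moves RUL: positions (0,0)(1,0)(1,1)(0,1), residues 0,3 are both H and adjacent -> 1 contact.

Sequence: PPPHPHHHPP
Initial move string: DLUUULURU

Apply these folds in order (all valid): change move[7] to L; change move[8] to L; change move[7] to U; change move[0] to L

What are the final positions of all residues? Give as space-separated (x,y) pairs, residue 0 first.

Answer: (0,0) (-1,0) (-2,0) (-2,1) (-2,2) (-2,3) (-3,3) (-3,4) (-3,5) (-4,5)

Derivation:
Initial moves: DLUUULURU
Fold: move[7]->L => DLUUULULU (positions: [(0, 0), (0, -1), (-1, -1), (-1, 0), (-1, 1), (-1, 2), (-2, 2), (-2, 3), (-3, 3), (-3, 4)])
Fold: move[8]->L => DLUUULULL (positions: [(0, 0), (0, -1), (-1, -1), (-1, 0), (-1, 1), (-1, 2), (-2, 2), (-2, 3), (-3, 3), (-4, 3)])
Fold: move[7]->U => DLUUULUUL (positions: [(0, 0), (0, -1), (-1, -1), (-1, 0), (-1, 1), (-1, 2), (-2, 2), (-2, 3), (-2, 4), (-3, 4)])
Fold: move[0]->L => LLUUULUUL (positions: [(0, 0), (-1, 0), (-2, 0), (-2, 1), (-2, 2), (-2, 3), (-3, 3), (-3, 4), (-3, 5), (-4, 5)])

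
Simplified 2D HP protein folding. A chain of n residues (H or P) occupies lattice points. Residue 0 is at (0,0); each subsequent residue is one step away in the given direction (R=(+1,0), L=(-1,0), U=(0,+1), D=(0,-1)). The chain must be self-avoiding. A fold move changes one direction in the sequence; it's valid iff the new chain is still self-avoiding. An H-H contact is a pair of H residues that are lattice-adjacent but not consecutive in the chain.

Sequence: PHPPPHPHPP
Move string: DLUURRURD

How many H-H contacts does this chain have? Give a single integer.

Answer: 0

Derivation:
Positions: [(0, 0), (0, -1), (-1, -1), (-1, 0), (-1, 1), (0, 1), (1, 1), (1, 2), (2, 2), (2, 1)]
No H-H contacts found.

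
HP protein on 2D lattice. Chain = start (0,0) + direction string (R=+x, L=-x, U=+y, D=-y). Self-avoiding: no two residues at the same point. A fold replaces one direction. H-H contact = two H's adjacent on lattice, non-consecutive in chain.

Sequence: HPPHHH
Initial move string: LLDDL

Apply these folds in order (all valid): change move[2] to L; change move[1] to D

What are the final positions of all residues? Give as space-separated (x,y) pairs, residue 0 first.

Answer: (0,0) (-1,0) (-1,-1) (-2,-1) (-2,-2) (-3,-2)

Derivation:
Initial moves: LLDDL
Fold: move[2]->L => LLLDL (positions: [(0, 0), (-1, 0), (-2, 0), (-3, 0), (-3, -1), (-4, -1)])
Fold: move[1]->D => LDLDL (positions: [(0, 0), (-1, 0), (-1, -1), (-2, -1), (-2, -2), (-3, -2)])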